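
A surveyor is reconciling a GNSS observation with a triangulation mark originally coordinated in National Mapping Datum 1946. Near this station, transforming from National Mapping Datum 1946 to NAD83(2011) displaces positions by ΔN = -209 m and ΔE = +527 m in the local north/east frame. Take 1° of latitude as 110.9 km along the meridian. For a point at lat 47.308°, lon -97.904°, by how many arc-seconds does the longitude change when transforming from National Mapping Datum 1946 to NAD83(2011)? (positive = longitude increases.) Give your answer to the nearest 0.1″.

Δλ = 25.2″

At latitude 47.308°, cos φ = 0.678057.
1° of longitude at this latitude = 110.9 × cos φ = 75.20 km, so Δλ = 527.0 / 75196.5 = 0.0070083° = 25.230″.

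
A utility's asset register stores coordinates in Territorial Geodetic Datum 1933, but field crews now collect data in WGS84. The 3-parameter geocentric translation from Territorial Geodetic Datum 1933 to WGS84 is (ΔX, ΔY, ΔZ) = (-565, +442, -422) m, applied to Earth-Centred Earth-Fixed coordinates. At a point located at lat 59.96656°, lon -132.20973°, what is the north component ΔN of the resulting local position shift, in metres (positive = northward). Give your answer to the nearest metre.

At φ = 59.96656°, λ = -132.20973°: sin φ = 0.865733, cos φ = 0.500505, sin λ = -0.740691, cos λ = -0.671846.
ΔN = −sin φ cos λ·ΔX − sin φ sin λ·ΔY + cos φ·ΔZ = −(0.865733)(-0.671846)(-565) − (0.865733)(-0.740691)(442) + (0.500505)(-422) = -256.41 m.

ΔN = -256 m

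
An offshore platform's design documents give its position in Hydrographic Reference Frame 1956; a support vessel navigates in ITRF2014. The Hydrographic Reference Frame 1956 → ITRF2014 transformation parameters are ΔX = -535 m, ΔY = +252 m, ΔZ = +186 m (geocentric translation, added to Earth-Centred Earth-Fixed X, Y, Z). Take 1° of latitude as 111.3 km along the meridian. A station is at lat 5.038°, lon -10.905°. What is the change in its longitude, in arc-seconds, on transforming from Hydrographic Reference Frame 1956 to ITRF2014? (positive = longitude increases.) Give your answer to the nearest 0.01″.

Δλ = 4.75″

sin φ = 0.087816, cos φ = 0.996137, sin λ = -0.189181, cos λ = 0.981942.
East component: ΔE = −sin λ·ΔX + cos λ·ΔY = −(-0.189181)(-535) + (0.981942)(252) = 146.24 m.
1° of latitude spans 111300 m; at latitude φ, 1° of longitude spans that × cos φ = 110870.0 m, so Δλ = 146.24 / 110870.0 × 3600 = 4.748″.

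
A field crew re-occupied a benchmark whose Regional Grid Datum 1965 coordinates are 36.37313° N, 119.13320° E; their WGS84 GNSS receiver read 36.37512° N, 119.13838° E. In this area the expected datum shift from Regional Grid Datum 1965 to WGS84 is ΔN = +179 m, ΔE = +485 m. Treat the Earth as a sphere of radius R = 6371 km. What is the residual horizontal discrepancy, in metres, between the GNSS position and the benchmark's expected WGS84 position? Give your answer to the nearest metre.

Observed coordinate differences: Δφ = +0.00199°, Δλ = +0.00518°.
Converting to metres (1° lat = 111195 m, cos φ = 0.805172): observed ΔN = 221.3 m, observed ΔE = 463.8 m.
Subtracting the expected shift leaves a residual of 221.3 − (179) = 42.3 m north and 463.8 − (485) = -21.2 m east.
Residual distance = √(42.3² + (-21.2)²) = 47.3 m.

47 m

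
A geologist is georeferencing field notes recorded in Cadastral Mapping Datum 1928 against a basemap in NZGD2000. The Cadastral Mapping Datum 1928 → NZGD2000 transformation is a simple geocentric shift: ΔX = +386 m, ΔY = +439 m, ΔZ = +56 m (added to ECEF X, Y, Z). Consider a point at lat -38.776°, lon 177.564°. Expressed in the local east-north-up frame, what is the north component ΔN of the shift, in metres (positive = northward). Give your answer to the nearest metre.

At φ = -38.776°, λ = 177.564°: sin φ = -0.626277, cos φ = 0.779600, sin λ = 0.042503, cos λ = -0.999096.
ΔN = −sin φ cos λ·ΔX − sin φ sin λ·ΔY + cos φ·ΔZ = −(-0.626277)(-0.999096)(386) − (-0.626277)(0.042503)(439) + (0.779600)(56) = -186.18 m.

ΔN = -186 m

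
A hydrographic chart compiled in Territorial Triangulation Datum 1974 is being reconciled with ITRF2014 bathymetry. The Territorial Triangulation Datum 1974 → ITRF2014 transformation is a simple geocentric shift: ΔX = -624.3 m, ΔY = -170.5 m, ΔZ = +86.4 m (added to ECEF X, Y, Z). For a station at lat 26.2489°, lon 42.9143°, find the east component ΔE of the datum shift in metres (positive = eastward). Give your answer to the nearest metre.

At φ = 26.2489°, λ = 42.9143°: sin φ = 0.442271, cos φ = 0.896881, sin λ = 0.680904, cos λ = 0.732373.
ΔE = −sin λ·ΔX + cos λ·ΔY = −(0.680904)·(-624.3) + (0.732373)·(-170.5) = 300.22 m.

ΔE = 300 m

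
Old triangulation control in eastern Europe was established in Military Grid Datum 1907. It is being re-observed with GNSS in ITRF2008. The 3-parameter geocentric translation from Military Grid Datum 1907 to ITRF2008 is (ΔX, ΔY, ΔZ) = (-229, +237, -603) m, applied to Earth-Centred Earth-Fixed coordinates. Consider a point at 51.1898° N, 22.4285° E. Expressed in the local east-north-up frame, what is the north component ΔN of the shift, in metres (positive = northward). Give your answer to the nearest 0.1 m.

The local north axis is (−sin φ cos λ, −sin φ sin λ, cos φ), giving ΔN = 164.945 − 70.460 − 377.926 = -283.44 m.

ΔN = -283.4 m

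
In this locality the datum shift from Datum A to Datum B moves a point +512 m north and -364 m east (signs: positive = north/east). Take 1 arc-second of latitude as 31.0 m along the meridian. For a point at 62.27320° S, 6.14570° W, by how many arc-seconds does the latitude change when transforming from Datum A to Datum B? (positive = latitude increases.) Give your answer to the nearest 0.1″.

Δφ = 16.5″

1″ of latitude = 31.00 m, so Δφ = 512.0 / 31.00 = 16.516″.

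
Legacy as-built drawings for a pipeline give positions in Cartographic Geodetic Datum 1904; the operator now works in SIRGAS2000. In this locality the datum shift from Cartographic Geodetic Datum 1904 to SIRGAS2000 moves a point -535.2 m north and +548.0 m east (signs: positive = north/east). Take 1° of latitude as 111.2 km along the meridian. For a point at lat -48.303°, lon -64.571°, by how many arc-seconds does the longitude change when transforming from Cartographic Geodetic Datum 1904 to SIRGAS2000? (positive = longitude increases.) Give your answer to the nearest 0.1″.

Δλ = 26.7″

At latitude -48.303°, cos φ = 0.665191.
1° of longitude at this latitude = 111.2 × cos φ = 73.97 km, so Δλ = 548.0 / 73969.3 = 0.0074085° = 26.671″.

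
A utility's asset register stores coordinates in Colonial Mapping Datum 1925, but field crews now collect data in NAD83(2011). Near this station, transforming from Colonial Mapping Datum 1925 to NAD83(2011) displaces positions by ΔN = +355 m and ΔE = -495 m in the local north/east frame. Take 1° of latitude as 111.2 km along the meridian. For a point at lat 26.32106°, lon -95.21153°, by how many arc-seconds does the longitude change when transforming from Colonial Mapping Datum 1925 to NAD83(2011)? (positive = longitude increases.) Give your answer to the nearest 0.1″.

Δλ = -17.9″

At latitude 26.32106°, cos φ = 0.896324.
1° of longitude at this latitude = 111.2 × cos φ = 99.67 km, so Δλ = -495.0 / 99671.2 = -0.0049663° = -17.879″.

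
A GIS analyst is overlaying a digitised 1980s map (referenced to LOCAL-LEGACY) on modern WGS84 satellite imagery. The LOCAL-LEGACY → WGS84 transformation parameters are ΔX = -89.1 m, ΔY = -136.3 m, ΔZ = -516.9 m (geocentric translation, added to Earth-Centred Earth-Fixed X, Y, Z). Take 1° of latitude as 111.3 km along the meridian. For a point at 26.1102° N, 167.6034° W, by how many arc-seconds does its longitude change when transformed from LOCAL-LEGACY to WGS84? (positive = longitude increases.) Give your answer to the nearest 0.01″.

sin φ = 0.440099, cos φ = 0.897949, sin λ = -0.214677, cos λ = -0.976685.
East component: ΔE = −sin λ·ΔX + cos λ·ΔY = −(-0.214677)(-89.1) + (-0.976685)(-136.3) = 113.99 m.
1° of latitude spans 111300 m; at latitude φ, 1° of longitude spans that × cos φ = 99941.8 m, so Δλ = 113.99 / 99941.8 × 3600 = 4.106″.

Δλ = 4.11″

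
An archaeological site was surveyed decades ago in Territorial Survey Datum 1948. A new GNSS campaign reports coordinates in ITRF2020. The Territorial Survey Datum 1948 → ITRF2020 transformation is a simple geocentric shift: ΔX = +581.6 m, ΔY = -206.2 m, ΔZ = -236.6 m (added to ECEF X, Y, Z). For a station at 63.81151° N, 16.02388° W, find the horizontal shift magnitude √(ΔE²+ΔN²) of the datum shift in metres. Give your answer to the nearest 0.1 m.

658.2 m

The local east axis at (φ, λ) is (−sin λ, cos λ, 0), so ΔE = −sin(-16.02388°)·581.6 + cos(-16.02388°)·(-206.2) = -37.64 m.
The local north axis is (−sin φ cos λ, −sin φ sin λ, cos φ), giving ΔN = -501.620 − 51.076 − 104.418 = -657.11 m.
Horizontal magnitude = √(ΔE² + ΔN²) = √((-37.64)² + (-657.11)²) = 658.19 m.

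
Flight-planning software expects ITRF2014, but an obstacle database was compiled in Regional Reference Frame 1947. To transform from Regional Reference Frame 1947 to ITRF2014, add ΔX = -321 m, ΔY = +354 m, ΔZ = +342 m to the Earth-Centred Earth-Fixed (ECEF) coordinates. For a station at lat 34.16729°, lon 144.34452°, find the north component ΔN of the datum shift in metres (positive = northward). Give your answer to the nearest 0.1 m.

ΔN = 20.6 m

The local north axis is (−sin φ cos λ, −sin φ sin λ, cos φ), giving ΔN = -146.482 − 115.889 + 282.971 = 20.60 m.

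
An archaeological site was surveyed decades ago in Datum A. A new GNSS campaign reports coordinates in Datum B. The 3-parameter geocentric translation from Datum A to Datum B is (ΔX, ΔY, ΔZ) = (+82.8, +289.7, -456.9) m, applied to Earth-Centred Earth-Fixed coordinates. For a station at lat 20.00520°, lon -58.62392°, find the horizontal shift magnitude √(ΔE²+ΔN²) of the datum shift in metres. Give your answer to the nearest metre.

The local east axis at (φ, λ) is (−sin λ, cos λ, 0), so ΔE = −sin(-58.62392°)·82.8 + cos(-58.62392°)·289.7 = 221.53 m.
The local north axis is (−sin φ cos λ, −sin φ sin λ, cos φ), giving ΔN = -14.748 + 84.615 − 429.331 = -359.46 m.
Horizontal magnitude = √(ΔE² + ΔN²) = √(221.53² + (-359.46)²) = 422.24 m.

422 m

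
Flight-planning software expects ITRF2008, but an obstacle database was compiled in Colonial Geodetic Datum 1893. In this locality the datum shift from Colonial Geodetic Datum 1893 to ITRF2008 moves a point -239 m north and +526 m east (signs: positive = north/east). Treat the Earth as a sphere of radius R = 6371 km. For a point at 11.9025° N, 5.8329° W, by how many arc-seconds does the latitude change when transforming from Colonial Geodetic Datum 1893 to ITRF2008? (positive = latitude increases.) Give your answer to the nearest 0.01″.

On a sphere of radius R, 1 rad of latitude = R, so Δφ = ΔN / R = -239.0 / 6371000 = -3.7514e-05 rad = -7.738″.

Δφ = -7.74″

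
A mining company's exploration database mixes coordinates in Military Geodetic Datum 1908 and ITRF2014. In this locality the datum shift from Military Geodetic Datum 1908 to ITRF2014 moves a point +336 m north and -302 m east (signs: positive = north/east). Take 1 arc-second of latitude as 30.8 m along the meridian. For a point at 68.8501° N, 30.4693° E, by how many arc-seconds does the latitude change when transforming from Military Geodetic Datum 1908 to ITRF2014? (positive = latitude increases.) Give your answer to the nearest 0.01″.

1″ of latitude = 30.80 m, so Δφ = 336.0 / 30.80 = 10.909″.

Δφ = 10.91″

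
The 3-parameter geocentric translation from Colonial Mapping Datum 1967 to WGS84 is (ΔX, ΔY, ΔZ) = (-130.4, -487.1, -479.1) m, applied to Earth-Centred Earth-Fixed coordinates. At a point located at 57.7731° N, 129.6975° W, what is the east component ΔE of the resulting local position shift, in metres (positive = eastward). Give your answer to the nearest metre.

ΔE = 211 m

At φ = 57.7731°, λ = -129.6975°: sin φ = 0.845943, cos φ = 0.533273, sin λ = -0.769427, cos λ = -0.638734.
ΔE = −sin λ·ΔX + cos λ·ΔY = −(-0.769427)·(-130.4) + (-0.638734)·(-487.1) = 210.79 m.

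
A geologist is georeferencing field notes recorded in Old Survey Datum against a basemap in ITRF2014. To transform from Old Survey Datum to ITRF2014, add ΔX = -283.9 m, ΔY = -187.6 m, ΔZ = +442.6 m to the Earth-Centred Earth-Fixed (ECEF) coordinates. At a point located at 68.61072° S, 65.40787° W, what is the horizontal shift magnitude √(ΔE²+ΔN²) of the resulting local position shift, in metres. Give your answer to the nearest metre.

397 m

At φ = -68.61072°, λ = -65.40787°: sin φ = -0.931124, cos φ = 0.364703, sin λ = -0.909293, cos λ = 0.416156.
ΔE = −sin λ·ΔX + cos λ·ΔY = −(-0.909293)·(-283.9) + (0.416156)·(-187.6) = -336.22 m.
ΔN = −sin φ cos λ·ΔX − sin φ sin λ·ΔY + cos φ·ΔZ = −(-0.931124)(0.416156)(-283.9) − (-0.931124)(-0.909293)(-187.6) + (0.364703)(442.6) = 210.24 m.
Horizontal magnitude = √(ΔE² + ΔN²) = √((-336.22)² + 210.24²) = 396.54 m.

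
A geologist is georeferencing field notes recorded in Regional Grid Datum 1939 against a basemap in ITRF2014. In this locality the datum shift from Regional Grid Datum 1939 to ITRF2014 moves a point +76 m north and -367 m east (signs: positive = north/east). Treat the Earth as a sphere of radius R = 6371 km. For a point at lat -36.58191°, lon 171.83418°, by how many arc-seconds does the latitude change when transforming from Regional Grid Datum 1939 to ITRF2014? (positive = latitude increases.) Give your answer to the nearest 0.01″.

On a sphere of radius R, 1 rad of latitude = R, so Δφ = ΔN / R = 76.0 / 6371000 = 1.1929e-05 rad = 2.461″.

Δφ = 2.46″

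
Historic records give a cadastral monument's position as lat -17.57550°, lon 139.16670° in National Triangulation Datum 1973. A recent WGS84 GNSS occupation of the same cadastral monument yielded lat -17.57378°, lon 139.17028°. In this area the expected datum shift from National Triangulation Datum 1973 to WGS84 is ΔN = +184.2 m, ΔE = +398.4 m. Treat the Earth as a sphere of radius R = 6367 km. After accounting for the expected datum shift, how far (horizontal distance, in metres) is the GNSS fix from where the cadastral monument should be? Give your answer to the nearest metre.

Observed coordinate differences: Δφ = +0.00172°, Δλ = +0.00358°.
Converting to metres (1° lat = 111125 m, cos φ = 0.953320): observed ΔN = 191.1 m, observed ΔE = 379.3 m.
Subtracting the expected shift leaves a residual of 191.1 − (184.2) = 6.9 m north and 379.3 − (398.4) = -19.1 m east.
Residual distance = √(6.9² + (-19.1)²) = 20.4 m.

20 m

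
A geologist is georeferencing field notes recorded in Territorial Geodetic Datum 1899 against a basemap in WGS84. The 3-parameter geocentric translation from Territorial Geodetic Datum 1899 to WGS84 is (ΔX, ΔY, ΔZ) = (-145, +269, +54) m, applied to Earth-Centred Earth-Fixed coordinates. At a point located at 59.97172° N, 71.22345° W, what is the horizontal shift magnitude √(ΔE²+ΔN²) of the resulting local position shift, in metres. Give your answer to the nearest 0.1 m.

292.4 m

The local east axis at (φ, λ) is (−sin λ, cos λ, 0), so ΔE = −sin(-71.22345°)·(-145) + cos(-71.22345°)·269 = -50.70 m.
The local north axis is (−sin φ cos λ, −sin φ sin λ, cos φ), giving ΔN = 40.408 + 220.500 + 27.023 = 287.93 m.
Horizontal magnitude = √(ΔE² + ΔN²) = √((-50.70)² + 287.93²) = 292.36 m.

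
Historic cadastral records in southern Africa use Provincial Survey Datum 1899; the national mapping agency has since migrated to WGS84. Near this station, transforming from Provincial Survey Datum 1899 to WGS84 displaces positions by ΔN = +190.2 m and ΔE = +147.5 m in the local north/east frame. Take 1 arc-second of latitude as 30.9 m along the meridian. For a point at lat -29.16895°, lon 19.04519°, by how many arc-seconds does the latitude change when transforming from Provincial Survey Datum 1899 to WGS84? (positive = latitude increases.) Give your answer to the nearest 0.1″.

Δφ = 6.2″

1″ of latitude = 30.90 m, so Δφ = 190.2 / 30.90 = 6.155″.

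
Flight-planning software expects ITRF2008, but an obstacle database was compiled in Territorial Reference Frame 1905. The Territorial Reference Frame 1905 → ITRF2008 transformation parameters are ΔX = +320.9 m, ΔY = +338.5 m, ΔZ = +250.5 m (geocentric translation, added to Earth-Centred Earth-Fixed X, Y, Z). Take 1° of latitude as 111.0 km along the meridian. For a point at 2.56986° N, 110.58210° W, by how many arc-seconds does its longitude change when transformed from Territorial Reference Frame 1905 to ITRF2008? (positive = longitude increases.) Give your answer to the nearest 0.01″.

Δλ = 5.89″

sin φ = 0.044837, cos φ = 0.998994, sin λ = -0.936169, cos λ = -0.351549.
East component: ΔE = −sin λ·ΔX + cos λ·ΔY = −(-0.936169)(320.9) + (-0.351549)(338.5) = 181.42 m.
1° of latitude spans 111000 m; at latitude φ, 1° of longitude spans that × cos φ = 110888.4 m, so Δλ = 181.42 / 110888.4 × 3600 = 5.890″.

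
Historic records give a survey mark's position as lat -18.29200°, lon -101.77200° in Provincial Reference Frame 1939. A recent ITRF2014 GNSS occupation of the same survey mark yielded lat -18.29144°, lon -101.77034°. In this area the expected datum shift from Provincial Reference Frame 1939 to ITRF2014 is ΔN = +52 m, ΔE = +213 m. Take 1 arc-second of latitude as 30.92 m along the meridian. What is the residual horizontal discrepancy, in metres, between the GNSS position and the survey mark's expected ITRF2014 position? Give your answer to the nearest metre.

39 m

Observed coordinate differences: Δφ = +0.00056°, Δλ = +0.00166°.
Converting to metres (1° lat = 111312 m, cos φ = 0.949469): observed ΔN = 62.3 m, observed ΔE = 175.4 m.
Subtracting the expected shift leaves a residual of 62.3 − (52) = 10.3 m north and 175.4 − (213) = -37.6 m east.
Residual distance = √(10.3² + (-37.6)²) = 39.0 m.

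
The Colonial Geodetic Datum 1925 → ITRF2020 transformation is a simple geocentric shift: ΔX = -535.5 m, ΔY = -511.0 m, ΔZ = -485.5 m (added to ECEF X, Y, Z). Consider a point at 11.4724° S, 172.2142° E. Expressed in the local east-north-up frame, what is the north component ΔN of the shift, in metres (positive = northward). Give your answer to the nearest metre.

ΔN = -384 m

At φ = -11.4724°, λ = 172.2142°: sin φ = -0.198896, cos φ = 0.980021, sin λ = 0.135470, cos λ = -0.990781.
ΔN = −sin φ cos λ·ΔX − sin φ sin λ·ΔY + cos φ·ΔZ = −(-0.198896)(-0.990781)(-535.5) − (-0.198896)(0.135470)(-511.0) + (0.980021)(-485.5) = -384.04 m.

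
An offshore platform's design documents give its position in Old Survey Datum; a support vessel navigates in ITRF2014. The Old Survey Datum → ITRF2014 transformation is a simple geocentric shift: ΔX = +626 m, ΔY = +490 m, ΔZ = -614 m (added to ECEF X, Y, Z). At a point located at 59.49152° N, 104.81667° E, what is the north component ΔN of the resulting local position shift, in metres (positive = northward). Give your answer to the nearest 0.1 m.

ΔN = -581.9 m

The local north axis is (−sin φ cos λ, −sin φ sin λ, cos φ), giving ΔN = 137.922 − 408.124 − 311.707 = -581.91 m.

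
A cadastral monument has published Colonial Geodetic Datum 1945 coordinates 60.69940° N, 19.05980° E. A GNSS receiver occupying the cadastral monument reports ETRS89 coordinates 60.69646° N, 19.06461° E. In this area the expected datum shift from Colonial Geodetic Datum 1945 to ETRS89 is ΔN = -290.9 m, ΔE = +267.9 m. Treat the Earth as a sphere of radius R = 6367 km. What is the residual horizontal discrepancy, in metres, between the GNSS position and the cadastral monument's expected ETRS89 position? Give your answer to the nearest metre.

36 m

Observed coordinate differences: Δφ = -0.00294°, Δλ = +0.00481°.
Converting to metres (1° lat = 111125 m, cos φ = 0.489392): observed ΔN = -326.7 m, observed ΔE = 261.6 m.
Subtracting the expected shift leaves a residual of -326.7 − (-290.9) = -35.8 m north and 261.6 − (267.9) = -6.3 m east.
Residual distance = √((-35.8)² + (-6.3)²) = 36.4 m.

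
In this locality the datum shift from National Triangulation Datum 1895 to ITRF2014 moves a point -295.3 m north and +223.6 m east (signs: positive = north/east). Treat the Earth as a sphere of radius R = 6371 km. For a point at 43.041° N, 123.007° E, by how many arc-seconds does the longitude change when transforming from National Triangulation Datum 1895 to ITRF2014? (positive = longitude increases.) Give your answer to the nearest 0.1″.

Δλ = 9.9″

At latitude 43.041°, cos φ = 0.730865.
One radian of longitude at latitude φ spans R cos φ, so Δλ = ΔE / (R cos φ) = 223.6 / (6371000 × 0.730865) = 4.8021e-05 rad = 9.905″.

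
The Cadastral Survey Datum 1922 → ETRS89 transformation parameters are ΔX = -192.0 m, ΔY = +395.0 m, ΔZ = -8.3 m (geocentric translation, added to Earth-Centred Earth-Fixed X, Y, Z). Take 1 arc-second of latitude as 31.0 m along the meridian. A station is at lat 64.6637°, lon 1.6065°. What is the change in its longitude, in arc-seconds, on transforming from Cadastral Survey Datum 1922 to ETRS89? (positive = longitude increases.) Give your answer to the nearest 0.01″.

sin φ = 0.903812, cos φ = 0.427931, sin λ = 0.028035, cos λ = 0.999607.
East component: ΔE = −sin λ·ΔX + cos λ·ΔY = −(0.028035)(-192.0) + (0.999607)(395.0) = 400.23 m.
1° of latitude spans 3600 × 31.00 = 111600 m; at latitude φ, 1° of longitude spans that × cos φ = 47757.1 m, so Δλ = 400.23 / 47757.1 × 3600 = 30.170″.

Δλ = 30.17″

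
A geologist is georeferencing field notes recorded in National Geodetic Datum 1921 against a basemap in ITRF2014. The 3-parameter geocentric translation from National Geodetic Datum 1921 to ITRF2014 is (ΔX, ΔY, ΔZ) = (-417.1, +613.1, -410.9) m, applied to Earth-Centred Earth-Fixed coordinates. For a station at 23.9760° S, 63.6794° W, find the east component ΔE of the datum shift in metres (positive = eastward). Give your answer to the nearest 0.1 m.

ΔE = -102.0 m

At φ = -23.9760°, λ = -63.6794°: sin φ = -0.406354, cos φ = 0.913716, sin λ = -0.896327, cos λ = 0.443393.
ΔE = −sin λ·ΔX + cos λ·ΔY = −(-0.896327)·(-417.1) + (0.443393)·(613.1) = -102.01 m.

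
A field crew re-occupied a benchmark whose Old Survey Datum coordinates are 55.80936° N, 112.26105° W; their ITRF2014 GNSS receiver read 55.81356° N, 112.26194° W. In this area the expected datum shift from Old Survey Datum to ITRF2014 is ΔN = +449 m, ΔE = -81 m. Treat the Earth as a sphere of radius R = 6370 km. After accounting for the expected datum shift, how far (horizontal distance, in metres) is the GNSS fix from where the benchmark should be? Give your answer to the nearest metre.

31 m

Observed coordinate differences: Δφ = +0.00420°, Δλ = -0.00089°.
Converting to metres (1° lat = 111177 m, cos φ = 0.561948): observed ΔN = 466.9 m, observed ΔE = -55.6 m.
Subtracting the expected shift leaves a residual of 466.9 − (449) = 17.9 m north and -55.6 − (-81) = 25.4 m east.
Residual distance = √(17.9² + 25.4²) = 31.1 m.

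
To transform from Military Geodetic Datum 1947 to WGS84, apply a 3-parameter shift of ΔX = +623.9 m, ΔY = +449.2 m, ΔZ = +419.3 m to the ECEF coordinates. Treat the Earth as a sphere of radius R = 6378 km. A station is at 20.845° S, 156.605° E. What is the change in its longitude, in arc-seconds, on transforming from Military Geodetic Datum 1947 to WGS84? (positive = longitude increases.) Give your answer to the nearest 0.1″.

Δλ = -22.8″

sin φ = -0.355841, cos φ = 0.934546, sin λ = 0.397068, cos λ = -0.917789.
East component: ΔE = −sin λ·ΔX + cos λ·ΔY = −(0.397068)(623.9) + (-0.917789)(449.2) = -660.00 m.
1° of latitude spans πR/180 = 111317 m; at latitude φ, 1° of longitude spans that × cos φ = 104031.0 m, so Δλ = -660.00 / 104031.0 × 3600 = -22.839″.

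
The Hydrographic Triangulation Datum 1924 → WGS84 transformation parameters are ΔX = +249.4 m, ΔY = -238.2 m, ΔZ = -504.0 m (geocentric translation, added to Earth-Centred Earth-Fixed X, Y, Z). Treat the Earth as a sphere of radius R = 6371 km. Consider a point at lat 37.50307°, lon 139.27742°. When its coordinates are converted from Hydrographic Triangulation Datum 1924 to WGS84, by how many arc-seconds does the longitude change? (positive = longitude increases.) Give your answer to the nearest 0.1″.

Δλ = 0.7″

sin φ = 0.608804, cos φ = 0.793321, sin λ = 0.652397, cos λ = -0.757877.
East component: ΔE = −sin λ·ΔX + cos λ·ΔY = −(0.652397)(249.4) + (-0.757877)(-238.2) = 17.82 m.
1° of latitude spans πR/180 = 111195 m; at latitude φ, 1° of longitude spans that × cos φ = 88213.2 m, so Δλ = 17.82 / 88213.2 × 3600 = 0.727″.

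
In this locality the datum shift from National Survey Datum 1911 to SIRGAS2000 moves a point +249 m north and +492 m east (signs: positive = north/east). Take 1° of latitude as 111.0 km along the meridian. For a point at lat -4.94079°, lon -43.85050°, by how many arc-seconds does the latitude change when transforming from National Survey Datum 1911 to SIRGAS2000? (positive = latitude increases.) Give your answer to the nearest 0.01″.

1° of latitude = 111.0 km, so Δφ = 249.0 / 111000 = 0.0022432° = 8.076″.

Δφ = 8.08″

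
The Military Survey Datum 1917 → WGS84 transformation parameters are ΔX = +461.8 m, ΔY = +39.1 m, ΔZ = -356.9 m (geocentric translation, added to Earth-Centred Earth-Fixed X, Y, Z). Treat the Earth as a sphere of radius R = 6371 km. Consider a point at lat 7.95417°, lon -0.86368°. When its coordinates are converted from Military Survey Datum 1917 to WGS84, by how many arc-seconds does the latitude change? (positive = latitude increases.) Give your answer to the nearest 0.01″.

sin φ = 0.138381, cos φ = 0.990379, sin λ = -0.015073, cos λ = 0.999886.
North component: ΔN = −sin φ cos λ·ΔX − sin φ sin λ·ΔY + cos φ·ΔZ = −(0.138381)(0.999886)(461.8) − (0.138381)(-0.015073)(39.1) + (0.990379)(-356.9) = -417.28 m.
1° of latitude spans πR/180 = 111195 m, so Δφ = -417.28 / 111195 × 3600 = -13.510″.

Δφ = -13.51″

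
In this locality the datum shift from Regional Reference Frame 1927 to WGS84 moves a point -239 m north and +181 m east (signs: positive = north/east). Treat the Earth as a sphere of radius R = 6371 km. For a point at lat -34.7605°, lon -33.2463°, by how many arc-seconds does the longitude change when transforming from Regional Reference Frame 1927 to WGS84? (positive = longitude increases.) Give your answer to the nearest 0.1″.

At latitude -34.7605°, cos φ = 0.821542.
One radian of longitude at latitude φ spans R cos φ, so Δλ = ΔE / (R cos φ) = 181.0 / (6371000 × 0.821542) = 3.4581e-05 rad = 7.133″.

Δλ = 7.1″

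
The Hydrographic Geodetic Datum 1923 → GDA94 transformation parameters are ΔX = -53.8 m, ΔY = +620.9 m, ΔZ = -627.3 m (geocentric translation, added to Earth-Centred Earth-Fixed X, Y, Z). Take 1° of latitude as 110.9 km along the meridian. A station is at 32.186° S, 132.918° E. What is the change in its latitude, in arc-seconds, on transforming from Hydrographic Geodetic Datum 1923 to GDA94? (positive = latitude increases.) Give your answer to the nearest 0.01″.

sin φ = -0.532669, cos φ = 0.846323, sin λ = 0.732329, cos λ = -0.680951.
North component: ΔN = −sin φ cos λ·ΔX − sin φ sin λ·ΔY + cos φ·ΔZ = −(-0.532669)(-0.680951)(-53.8) − (-0.532669)(0.732329)(620.9) + (0.846323)(-627.3) = -269.18 m.
1° of latitude spans 110900 m, so Δφ = -269.18 / 110900 × 3600 = -8.738″.

Δφ = -8.74″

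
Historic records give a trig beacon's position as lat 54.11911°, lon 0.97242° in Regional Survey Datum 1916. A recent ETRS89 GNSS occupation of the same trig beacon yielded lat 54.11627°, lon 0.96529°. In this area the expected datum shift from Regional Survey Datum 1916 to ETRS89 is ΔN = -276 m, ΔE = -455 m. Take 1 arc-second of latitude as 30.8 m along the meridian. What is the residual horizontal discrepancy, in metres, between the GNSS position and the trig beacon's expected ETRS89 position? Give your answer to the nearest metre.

Observed coordinate differences: Δφ = -0.00284°, Δλ = -0.00713°.
Converting to metres (1° lat = 110880 m, cos φ = 0.586102): observed ΔN = -314.9 m, observed ΔE = -463.4 m.
Subtracting the expected shift leaves a residual of -314.9 − (-276) = -38.9 m north and -463.4 − (-455) = -8.4 m east.
Residual distance = √((-38.9)² + (-8.4)²) = 39.8 m.

40 m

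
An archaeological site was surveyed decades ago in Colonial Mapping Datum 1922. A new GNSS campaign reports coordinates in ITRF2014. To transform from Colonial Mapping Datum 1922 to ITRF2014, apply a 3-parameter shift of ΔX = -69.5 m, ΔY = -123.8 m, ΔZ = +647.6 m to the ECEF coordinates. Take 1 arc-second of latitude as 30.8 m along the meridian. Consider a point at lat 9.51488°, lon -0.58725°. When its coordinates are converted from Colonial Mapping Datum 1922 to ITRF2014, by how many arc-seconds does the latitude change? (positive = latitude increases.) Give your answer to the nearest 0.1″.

Δφ = 21.1″

sin φ = 0.165304, cos φ = 0.986243, sin λ = -0.010249, cos λ = 0.999947.
North component: ΔN = −sin φ cos λ·ΔX − sin φ sin λ·ΔY + cos φ·ΔZ = −(0.165304)(0.999947)(-69.5) − (0.165304)(-0.010249)(-123.8) + (0.986243)(647.6) = 649.97 m.
1° of latitude spans 3600 × 30.80 = 110880 m, so Δφ = 649.97 / 110880 × 3600 = 21.103″.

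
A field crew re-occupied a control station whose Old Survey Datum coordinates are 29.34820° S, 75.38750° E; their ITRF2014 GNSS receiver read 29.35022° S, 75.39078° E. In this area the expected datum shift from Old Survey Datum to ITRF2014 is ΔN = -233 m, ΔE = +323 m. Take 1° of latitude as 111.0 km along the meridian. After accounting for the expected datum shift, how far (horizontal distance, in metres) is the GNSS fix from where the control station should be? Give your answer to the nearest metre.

10 m

Observed coordinate differences: Δφ = -0.00202°, Δλ = +0.00328°.
Converting to metres (1° lat = 111000 m, cos φ = 0.871657): observed ΔN = -224.2 m, observed ΔE = 317.4 m.
Subtracting the expected shift leaves a residual of -224.2 − (-233) = 8.8 m north and 317.4 − (323) = -5.6 m east.
Residual distance = √(8.8² + (-5.6)²) = 10.4 m.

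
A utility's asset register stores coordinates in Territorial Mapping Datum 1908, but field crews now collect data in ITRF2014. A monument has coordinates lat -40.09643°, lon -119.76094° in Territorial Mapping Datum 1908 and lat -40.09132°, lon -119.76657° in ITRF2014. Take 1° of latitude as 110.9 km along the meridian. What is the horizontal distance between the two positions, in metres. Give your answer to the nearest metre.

741 m

Δφ = -40.09132° − -40.09643° = +0.00511°; Δλ = -119.76657° − -119.76094° = -0.00563°.
ΔN = Δφ × 110900 = 566.7 m; ΔE = Δλ × 110900 × cos(-40.09643°) = -0.00563 × 110900 × 0.764962 = -477.6 m.
Distance = √(ΔE² + ΔN²) = √((-477.6)² + 566.7²) = 741.1 m.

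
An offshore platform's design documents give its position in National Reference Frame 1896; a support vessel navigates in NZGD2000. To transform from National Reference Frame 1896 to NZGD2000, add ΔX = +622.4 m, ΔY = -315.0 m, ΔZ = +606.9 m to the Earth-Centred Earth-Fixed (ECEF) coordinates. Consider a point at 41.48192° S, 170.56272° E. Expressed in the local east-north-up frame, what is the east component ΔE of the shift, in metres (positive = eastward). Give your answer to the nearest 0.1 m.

ΔE = 208.7 m

At φ = -41.48192°, λ = 170.56272°: sin φ = -0.662384, cos φ = 0.749165, sin λ = 0.163968, cos λ = -0.986466.
ΔE = −sin λ·ΔX + cos λ·ΔY = −(0.163968)·(622.4) + (-0.986466)·(-315.0) = 208.68 m.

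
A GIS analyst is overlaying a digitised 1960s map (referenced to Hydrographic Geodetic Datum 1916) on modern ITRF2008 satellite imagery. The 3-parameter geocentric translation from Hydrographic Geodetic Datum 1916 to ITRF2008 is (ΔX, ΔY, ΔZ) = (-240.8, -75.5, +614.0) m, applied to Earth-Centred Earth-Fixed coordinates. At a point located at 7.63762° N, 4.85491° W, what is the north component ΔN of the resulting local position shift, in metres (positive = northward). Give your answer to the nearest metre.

ΔN = 640 m

The local north axis is (−sin φ cos λ, −sin φ sin λ, cos φ), giving ΔN = 31.889 − 0.849 + 608.553 = 639.59 m.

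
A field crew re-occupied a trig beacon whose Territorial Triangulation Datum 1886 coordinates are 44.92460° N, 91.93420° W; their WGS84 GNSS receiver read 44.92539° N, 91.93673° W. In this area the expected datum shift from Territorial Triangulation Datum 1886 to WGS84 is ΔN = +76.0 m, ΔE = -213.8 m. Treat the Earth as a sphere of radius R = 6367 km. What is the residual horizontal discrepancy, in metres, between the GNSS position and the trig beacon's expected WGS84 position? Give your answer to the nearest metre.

19 m

Observed coordinate differences: Δφ = +0.00079°, Δλ = -0.00253°.
Converting to metres (1° lat = 111125 m, cos φ = 0.708037): observed ΔN = 87.8 m, observed ΔE = -199.1 m.
Subtracting the expected shift leaves a residual of 87.8 − (76.0) = 11.8 m north and -199.1 − (-213.8) = 14.7 m east.
Residual distance = √(11.8² + 14.7²) = 18.9 m.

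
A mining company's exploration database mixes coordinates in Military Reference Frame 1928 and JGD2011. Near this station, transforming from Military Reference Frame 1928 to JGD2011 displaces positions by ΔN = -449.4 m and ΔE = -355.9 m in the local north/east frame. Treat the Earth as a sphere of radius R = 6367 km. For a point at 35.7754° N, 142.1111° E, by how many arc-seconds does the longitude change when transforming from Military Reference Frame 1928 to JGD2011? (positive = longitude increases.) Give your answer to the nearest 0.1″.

Δλ = -14.2″

At latitude 35.7754°, cos φ = 0.811315.
One radian of longitude at latitude φ spans R cos φ, so Δλ = ΔE / (R cos φ) = -355.9 / (6367000 × 0.811315) = -6.8898e-05 rad = -14.211″.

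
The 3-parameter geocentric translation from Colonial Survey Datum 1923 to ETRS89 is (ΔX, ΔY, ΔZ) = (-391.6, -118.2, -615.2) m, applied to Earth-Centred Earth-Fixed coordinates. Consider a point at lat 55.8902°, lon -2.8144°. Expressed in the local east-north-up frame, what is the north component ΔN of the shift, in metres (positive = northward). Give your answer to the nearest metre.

At φ = 55.8902°, λ = -2.8144°: sin φ = 0.827964, cos φ = 0.560781, sin λ = -0.049101, cos λ = 0.998794.
ΔN = −sin φ cos λ·ΔX − sin φ sin λ·ΔY + cos φ·ΔZ = −(0.827964)(0.998794)(-391.6) − (0.827964)(-0.049101)(-118.2) + (0.560781)(-615.2) = -25.96 m.

ΔN = -26 m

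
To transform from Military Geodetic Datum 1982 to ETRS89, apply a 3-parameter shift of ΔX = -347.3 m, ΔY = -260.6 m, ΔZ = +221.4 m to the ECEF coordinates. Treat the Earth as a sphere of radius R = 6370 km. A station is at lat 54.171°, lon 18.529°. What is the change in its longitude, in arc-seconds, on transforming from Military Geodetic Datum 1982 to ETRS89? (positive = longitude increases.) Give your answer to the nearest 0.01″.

Δλ = -7.56″

sin φ = 0.810768, cos φ = 0.585368, sin λ = 0.317785, cos λ = 0.948163.
East component: ΔE = −sin λ·ΔX + cos λ·ΔY = −(0.317785)(-347.3) + (0.948163)(-260.6) = -136.72 m.
1° of latitude spans πR/180 = 111177 m; at latitude φ, 1° of longitude spans that × cos φ = 65079.7 m, so Δλ = -136.72 / 65079.7 × 3600 = -7.563″.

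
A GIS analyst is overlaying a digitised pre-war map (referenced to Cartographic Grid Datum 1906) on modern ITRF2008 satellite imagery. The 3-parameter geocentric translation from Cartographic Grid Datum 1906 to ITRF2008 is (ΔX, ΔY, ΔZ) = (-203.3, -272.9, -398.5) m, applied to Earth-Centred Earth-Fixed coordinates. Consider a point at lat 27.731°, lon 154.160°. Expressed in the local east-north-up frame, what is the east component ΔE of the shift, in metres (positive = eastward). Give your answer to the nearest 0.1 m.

ΔE = 334.2 m

At φ = 27.731°, λ = 154.160°: sin φ = 0.465321, cos φ = 0.885142, sin λ = 0.435860, cos λ = -0.900015.
ΔE = −sin λ·ΔX + cos λ·ΔY = −(0.435860)·(-203.3) + (-0.900015)·(-272.9) = 334.22 m.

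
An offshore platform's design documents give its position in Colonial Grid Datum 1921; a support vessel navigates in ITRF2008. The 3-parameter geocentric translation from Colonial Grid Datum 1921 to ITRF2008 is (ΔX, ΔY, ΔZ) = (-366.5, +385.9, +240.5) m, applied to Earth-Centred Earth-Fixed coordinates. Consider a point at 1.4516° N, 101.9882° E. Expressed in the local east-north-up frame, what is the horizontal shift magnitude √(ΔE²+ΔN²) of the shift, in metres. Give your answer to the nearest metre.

The local east axis at (φ, λ) is (−sin λ, cos λ, 0), so ΔE = −sin(101.9882°)·(-366.5) + cos(101.9882°)·385.9 = 278.35 m.
The local north axis is (−sin φ cos λ, −sin φ sin λ, cos φ), giving ΔN = -1.928 − 9.563 + 240.423 = 228.93 m.
Horizontal magnitude = √(ΔE² + ΔN²) = √(278.35² + 228.93²) = 360.40 m.

360 m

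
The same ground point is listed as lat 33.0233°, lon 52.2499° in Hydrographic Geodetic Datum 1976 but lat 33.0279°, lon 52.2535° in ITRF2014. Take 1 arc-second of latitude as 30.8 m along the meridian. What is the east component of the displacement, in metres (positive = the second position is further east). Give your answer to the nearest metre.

Δφ = 33.0279° − 33.0233° = +0.0046°; Δλ = 52.2535° − 52.2499° = +0.0036°.
1° of latitude = 3600 × 30.80 = 110880 m.
ΔN = Δφ × 110880 = 510.0 m; ΔE = Δλ × 110880 × cos(33.0233°) = +0.0036 × 110880 × 0.838449 = 334.7 m.

ΔE = 335 m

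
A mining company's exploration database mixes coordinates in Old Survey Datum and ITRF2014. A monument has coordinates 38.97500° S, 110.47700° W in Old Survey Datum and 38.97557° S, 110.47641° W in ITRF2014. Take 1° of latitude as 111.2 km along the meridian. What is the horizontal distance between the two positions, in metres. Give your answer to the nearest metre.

81 m

Δφ = -38.97557° − -38.97500° = -0.00057°; Δλ = -110.47641° − -110.47700° = +0.00059°.
ΔN = Δφ × 111200 = -63.4 m; ΔE = Δλ × 111200 × cos(-38.97500°) = +0.00059 × 111200 × 0.777420 = 51.0 m.
Distance = √(ΔE² + ΔN²) = √(51.0² + (-63.4)²) = 81.4 m.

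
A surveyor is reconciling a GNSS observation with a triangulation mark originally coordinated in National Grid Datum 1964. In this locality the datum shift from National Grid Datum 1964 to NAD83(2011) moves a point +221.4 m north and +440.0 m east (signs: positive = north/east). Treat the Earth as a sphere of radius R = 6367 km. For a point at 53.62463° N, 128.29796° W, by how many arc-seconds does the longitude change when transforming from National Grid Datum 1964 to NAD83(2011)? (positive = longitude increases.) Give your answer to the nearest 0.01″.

Δλ = 24.03″

At latitude 53.62463°, cos φ = 0.593073.
One radian of longitude at latitude φ spans R cos φ, so Δλ = ΔE / (R cos φ) = 440.0 / (6367000 × 0.593073) = 1.1652e-04 rad = 24.034″.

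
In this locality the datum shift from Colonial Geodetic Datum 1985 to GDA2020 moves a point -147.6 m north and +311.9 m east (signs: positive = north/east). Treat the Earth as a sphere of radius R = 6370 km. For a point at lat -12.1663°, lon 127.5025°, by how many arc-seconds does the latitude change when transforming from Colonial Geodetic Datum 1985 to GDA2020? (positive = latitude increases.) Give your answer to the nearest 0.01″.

Δφ = -4.78″

On a sphere of radius R, 1 rad of latitude = R, so Δφ = ΔN / R = -147.6 / 6370000 = -2.3171e-05 rad = -4.779″.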